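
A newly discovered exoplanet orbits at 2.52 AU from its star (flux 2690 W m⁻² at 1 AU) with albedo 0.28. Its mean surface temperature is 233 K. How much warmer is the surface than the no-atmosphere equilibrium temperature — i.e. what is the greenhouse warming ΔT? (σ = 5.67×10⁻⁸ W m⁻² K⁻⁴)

ΔT ≈ 41.5 K

S = 2690/2.52² = 423.6 W m⁻².
T_eq = [S(1−A)/(4σ)]^(1/4) = [423.6×0.72/(4×5.67×10⁻⁸)]^(1/4) = 191.5 K.
ΔT = T_surf − T_eq = 233 − 191.5.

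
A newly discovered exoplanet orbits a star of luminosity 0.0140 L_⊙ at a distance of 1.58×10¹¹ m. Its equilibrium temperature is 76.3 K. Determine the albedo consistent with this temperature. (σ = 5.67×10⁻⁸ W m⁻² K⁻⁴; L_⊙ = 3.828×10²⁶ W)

A ≈ 0.55

L = 0.0140 × 3.828×10²⁶ = 5.36×10²⁴ W.
Flux: S = L/(4πd²) = 5.36×10²⁴/(4π×(1.58×10¹¹)²) = 17.1 W m⁻².
From T_eq⁴ = S(1−A)/(4σ): 1−A = 4σT_eq⁴/S.
1−A = 4 × 5.67×10⁻⁸ × (76.3)⁴ / 17.1 = 0.450.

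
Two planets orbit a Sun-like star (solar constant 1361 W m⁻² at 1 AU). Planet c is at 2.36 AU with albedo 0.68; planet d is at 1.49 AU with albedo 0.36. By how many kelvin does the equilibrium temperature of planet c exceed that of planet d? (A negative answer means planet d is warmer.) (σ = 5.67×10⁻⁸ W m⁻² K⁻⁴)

T_eq = [S₀(1−A)/(4σd²)]^(1/4), so T ∝ (1−A)^(1/4) / √d.
T₁ = [1361×0.32/(4×5.67×10⁻⁸×2.36²)]^(1/4) = 136.27 K.
T₂ = [1361×0.64/(4×5.67×10⁻⁸×1.49²)]^(1/4) = 203.94 K.

ΔT ≈ -67.7 K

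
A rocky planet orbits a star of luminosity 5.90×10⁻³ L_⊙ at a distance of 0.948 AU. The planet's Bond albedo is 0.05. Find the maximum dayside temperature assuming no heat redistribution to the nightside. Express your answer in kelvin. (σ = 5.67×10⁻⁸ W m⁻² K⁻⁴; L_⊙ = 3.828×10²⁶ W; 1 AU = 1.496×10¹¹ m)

d = 0.948 AU = 1.42×10¹¹ m.
L = 5.90×10⁻³ × 3.828×10²⁶ = 2.26×10²⁴ W.
Flux: S = L/(4πd²) = 2.26×10²⁴/(4π×(1.42×10¹¹)²) = 8.94 W m⁻².
With no redistribution each surface element balances locally: S(1−A) = σT⁴.
T = [8.94 × 0.95 / 5.67×10⁻⁸]^(1/4) = (1.50×10⁸)^(1/4) = 111 K.

T_ss ≈ 111 K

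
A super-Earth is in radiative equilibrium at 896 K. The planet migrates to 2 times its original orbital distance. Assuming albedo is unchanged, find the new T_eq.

T_eq ∝ L^(1/4) · d^(−1/2).
T′ = 896 / 2^(1/2) = 634 K.

T_eq ≈ 634 K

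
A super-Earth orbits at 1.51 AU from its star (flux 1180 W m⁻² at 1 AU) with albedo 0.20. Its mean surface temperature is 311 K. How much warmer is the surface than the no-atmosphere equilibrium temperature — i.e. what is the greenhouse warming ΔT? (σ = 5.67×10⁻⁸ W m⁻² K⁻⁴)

ΔT ≈ 104.3 K

S = 1180/1.51² = 517.5 W m⁻².
T_eq = [S(1−A)/(4σ)]^(1/4) = [517.5×0.80/(4×5.67×10⁻⁸)]^(1/4) = 206.7 K.
ΔT = T_surf − T_eq = 311 − 206.7.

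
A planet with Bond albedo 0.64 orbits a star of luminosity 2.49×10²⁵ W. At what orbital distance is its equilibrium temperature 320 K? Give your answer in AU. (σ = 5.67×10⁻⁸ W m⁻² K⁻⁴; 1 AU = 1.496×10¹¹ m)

From T_eq⁴ = L(1−A)/(16πσd²): d = √[L(1−A)/(16πσT_eq⁴)].
d = √[2.49×10²⁵ × 0.36 / (16π × 5.67×10⁻⁸ × (320)⁴)] = 1.73×10¹⁰ m = 0.116 AU.

d ≈ 0.116 AU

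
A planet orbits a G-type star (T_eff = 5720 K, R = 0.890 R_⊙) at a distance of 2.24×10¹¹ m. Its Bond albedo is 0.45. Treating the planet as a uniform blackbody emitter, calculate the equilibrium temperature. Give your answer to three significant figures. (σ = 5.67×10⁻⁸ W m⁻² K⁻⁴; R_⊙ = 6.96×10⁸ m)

R_⋆ = 0.890 × 6.96×10⁸ = 6.19×10⁸ m.
L = 4πR_⋆²σT_⋆⁴ = 4π(6.19×10⁸)² × 5.67×10⁻⁸ × (5720)⁴ = 2.93×10²⁶ W.
S = L/(4πd²) = 464 W m⁻².
Energy balance: absorbed = emitted ⇒ πR²·S(1−A) = 4πR²·σT_eq⁴, so T_eq⁴ = S(1−A)/(4σ).
T_eq = [464 × 0.55 / (4 × 5.67×10⁻⁸)]^(1/4) = (1.13×10⁹)^(1/4) = 183 K.

T_eq ≈ 183 K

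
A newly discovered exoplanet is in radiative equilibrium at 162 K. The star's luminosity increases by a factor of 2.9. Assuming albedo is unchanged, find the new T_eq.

T_eq ≈ 211 K

T_eq ∝ L^(1/4) · d^(−1/2).
T′ = 162 × 2.9^(1/4) = 211 K.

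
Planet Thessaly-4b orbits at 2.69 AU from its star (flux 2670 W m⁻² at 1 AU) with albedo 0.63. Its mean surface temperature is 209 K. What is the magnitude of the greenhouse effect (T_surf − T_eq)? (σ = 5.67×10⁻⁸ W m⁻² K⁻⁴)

S = 2670/2.69² = 369.0 W m⁻².
T_eq = [S(1−A)/(4σ)]^(1/4) = [369.0×0.37/(4×5.67×10⁻⁸)]^(1/4) = 156.6 K.
ΔT = T_surf − T_eq = 209 − 156.6.

ΔT ≈ 52.4 K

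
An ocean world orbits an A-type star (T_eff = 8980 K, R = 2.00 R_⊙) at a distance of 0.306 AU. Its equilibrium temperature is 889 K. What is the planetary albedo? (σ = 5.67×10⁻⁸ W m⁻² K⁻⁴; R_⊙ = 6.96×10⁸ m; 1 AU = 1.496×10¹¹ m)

R_⋆ = 2.00 × 6.96×10⁸ = 1.39×10⁹ m.
d = 0.306 AU = 4.58×10¹⁰ m.
L = 4πR_⋆²σT_⋆⁴ = 4π(1.39×10⁹)² × 5.67×10⁻⁸ × (8980)⁴ = 8.98×10²⁷ W.
S = L/(4πd²) = 3.41×10⁵ W m⁻².
From T_eq⁴ = S(1−A)/(4σ): 1−A = 4σT_eq⁴/S.
1−A = 4 × 5.67×10⁻⁸ × (889)⁴ / 3.41×10⁵ = 0.416.

A ≈ 0.58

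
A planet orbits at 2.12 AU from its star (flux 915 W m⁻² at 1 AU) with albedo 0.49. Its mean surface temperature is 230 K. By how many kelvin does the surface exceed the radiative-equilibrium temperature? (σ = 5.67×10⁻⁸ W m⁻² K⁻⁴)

ΔT ≈ 83.7 K

S = 915/2.12² = 203.6 W m⁻².
T_eq = [S(1−A)/(4σ)]^(1/4) = [203.6×0.51/(4×5.67×10⁻⁸)]^(1/4) = 146.3 K.
ΔT = T_surf − T_eq = 230 − 146.3.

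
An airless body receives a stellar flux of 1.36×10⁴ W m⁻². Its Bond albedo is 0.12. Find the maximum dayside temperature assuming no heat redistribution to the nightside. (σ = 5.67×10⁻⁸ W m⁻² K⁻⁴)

T_ss ≈ 678 K

With no redistribution each surface element balances locally: S(1−A) = σT⁴.
T = [1.36×10⁴ × 0.88 / 5.67×10⁻⁸]^(1/4) = (2.11×10¹¹)^(1/4) = 678 K.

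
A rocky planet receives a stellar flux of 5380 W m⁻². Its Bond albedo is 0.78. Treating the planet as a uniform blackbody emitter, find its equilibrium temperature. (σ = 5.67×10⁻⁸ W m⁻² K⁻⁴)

Energy balance: absorbed = emitted ⇒ πR²·S(1−A) = 4πR²·σT_eq⁴, so T_eq⁴ = S(1−A)/(4σ).
T_eq = [5380 × 0.22 / (4 × 5.67×10⁻⁸)]^(1/4) = (5.22×10⁹)^(1/4) = 269 K.

T_eq ≈ 269 K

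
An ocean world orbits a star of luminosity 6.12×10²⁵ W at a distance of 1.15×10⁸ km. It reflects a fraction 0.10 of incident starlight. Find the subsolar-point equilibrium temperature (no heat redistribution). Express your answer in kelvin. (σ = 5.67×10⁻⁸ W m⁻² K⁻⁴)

d = 1.15×10⁸ km = 1.15×10¹¹ m.
Flux: S = L/(4πd²) = 6.12×10²⁵/(4π×(1.15×10¹¹)²) = 368 W m⁻².
At the subsolar point the surface absorbs S(1−A) and emits σT⁴ per unit area — no factor of 4, since only the local patch is in balance.
T = [368 × 0.90 / 5.67×10⁻⁸]^(1/4) = (5.85×10⁹)^(1/4) = 277 K.

T_ss ≈ 277 K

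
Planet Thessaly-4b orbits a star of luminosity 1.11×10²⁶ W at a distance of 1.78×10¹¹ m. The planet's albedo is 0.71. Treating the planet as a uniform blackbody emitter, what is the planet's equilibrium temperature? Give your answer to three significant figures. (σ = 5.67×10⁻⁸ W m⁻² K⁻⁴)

T_eq ≈ 137 K

Flux: S = L/(4πd²) = 1.11×10²⁶/(4π×(1.78×10¹¹)²) = 279 W m⁻².
Energy balance: absorbed = emitted ⇒ πR²·S(1−A) = 4πR²·σT_eq⁴, so T_eq⁴ = S(1−A)/(4σ).
T_eq = [279 × 0.29 / (4 × 5.67×10⁻⁸)]^(1/4) = (3.56×10⁸)^(1/4) = 137 K.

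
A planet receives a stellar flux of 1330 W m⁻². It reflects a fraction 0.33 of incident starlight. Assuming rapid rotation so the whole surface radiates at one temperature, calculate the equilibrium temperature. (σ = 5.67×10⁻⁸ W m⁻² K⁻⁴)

T_eq ≈ 250 K

Energy balance: absorbed = emitted ⇒ πR²·S(1−A) = 4πR²·σT_eq⁴, so T_eq⁴ = S(1−A)/(4σ).
T_eq = [1330 × 0.67 / (4 × 5.67×10⁻⁸)]^(1/4) = (3.93×10⁹)^(1/4) = 250 K.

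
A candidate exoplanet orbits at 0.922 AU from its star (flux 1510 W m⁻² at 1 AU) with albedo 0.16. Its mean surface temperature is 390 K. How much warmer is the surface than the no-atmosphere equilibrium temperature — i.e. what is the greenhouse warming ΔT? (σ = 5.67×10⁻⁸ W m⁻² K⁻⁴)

S = 1510/0.922² = 1776 W m⁻².
T_eq = [S(1−A)/(4σ)]^(1/4) = [1776×0.84/(4×5.67×10⁻⁸)]^(1/4) = 284.8 K.
ΔT = T_surf − T_eq = 390 − 284.8.

ΔT ≈ 105.2 K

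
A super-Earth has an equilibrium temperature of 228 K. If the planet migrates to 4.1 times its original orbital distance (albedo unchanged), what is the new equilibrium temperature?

T_eq ≈ 113 K

T_eq ∝ L^(1/4) · d^(−1/2).
T′ = 228 / 4.1^(1/2) = 113 K.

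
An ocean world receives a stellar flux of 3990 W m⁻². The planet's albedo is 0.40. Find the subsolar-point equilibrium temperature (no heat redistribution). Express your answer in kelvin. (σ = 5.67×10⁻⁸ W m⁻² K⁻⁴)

At the subsolar point the surface absorbs S(1−A) and emits σT⁴ per unit area — no factor of 4, since only the local patch is in balance.
T = [3990 × 0.60 / 5.67×10⁻⁸]^(1/4) = (4.22×10¹⁰)^(1/4) = 453 K.

T_ss ≈ 453 K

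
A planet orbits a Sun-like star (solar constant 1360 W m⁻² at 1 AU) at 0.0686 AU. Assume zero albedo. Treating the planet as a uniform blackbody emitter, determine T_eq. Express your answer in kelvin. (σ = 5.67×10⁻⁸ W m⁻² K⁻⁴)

T_eq ≈ 1060 K

Flux at 0.0686 AU: S = 1360/0.0686² = 2.89×10⁵ W m⁻².
Energy balance: absorbed = emitted ⇒ πR²·S(1−A) = 4πR²·σT_eq⁴, so T_eq⁴ = S(1−A)/(4σ).
T_eq = [2.89×10⁵ × 1.00 / (4 × 5.67×10⁻⁸)]^(1/4) = (1.27×10¹²)^(1/4) = 1060 K.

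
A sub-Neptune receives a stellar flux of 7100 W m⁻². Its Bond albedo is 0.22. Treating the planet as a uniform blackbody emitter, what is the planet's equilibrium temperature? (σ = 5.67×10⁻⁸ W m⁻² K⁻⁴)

T_eq ≈ 395 K

Energy balance: absorbed = emitted ⇒ πR²·S(1−A) = 4πR²·σT_eq⁴, so T_eq⁴ = S(1−A)/(4σ).
T_eq = [7100 × 0.78 / (4 × 5.67×10⁻⁸)]^(1/4) = (2.44×10¹⁰)^(1/4) = 395 K.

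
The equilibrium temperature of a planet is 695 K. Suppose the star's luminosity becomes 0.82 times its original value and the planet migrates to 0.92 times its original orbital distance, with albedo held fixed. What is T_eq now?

T_eq ≈ 690 K

T_eq ∝ L^(1/4) · d^(−1/2).
T′ = 695 × 0.82^(1/4) / 0.92^(1/2) = 690 K.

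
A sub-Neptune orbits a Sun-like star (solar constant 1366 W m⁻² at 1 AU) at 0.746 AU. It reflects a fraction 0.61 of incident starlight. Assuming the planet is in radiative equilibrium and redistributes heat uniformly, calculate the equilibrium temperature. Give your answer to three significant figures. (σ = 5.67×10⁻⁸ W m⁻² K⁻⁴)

T_eq ≈ 255 K

Flux at 0.746 AU: S = 1366/0.746² = 2450 W m⁻².
Energy balance: absorbed = emitted ⇒ πR²·S(1−A) = 4πR²·σT_eq⁴, so T_eq⁴ = S(1−A)/(4σ).
T_eq = [2450 × 0.39 / (4 × 5.67×10⁻⁸)]^(1/4) = (4.22×10⁹)^(1/4) = 255 K.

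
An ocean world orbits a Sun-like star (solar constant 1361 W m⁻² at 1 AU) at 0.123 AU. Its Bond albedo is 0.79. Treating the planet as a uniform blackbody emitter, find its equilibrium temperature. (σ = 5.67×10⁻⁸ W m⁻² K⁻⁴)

Flux at 0.123 AU: S = 1361/0.123² = 9.00×10⁴ W m⁻².
Energy balance: absorbed = emitted ⇒ πR²·S(1−A) = 4πR²·σT_eq⁴, so T_eq⁴ = S(1−A)/(4σ).
T_eq = [9.00×10⁴ × 0.21 / (4 × 5.67×10⁻⁸)]^(1/4) = (8.33×10¹⁰)^(1/4) = 537 K.

T_eq ≈ 537 K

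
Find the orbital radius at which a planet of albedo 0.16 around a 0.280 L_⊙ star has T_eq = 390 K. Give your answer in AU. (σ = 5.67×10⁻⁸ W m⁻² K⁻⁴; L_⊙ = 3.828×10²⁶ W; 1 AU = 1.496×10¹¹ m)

d ≈ 0.247 AU

L = 0.280 × 3.828×10²⁶ = 1.07×10²⁶ W.
From T_eq⁴ = L(1−A)/(16πσd²): d = √[L(1−A)/(16πσT_eq⁴)].
d = √[1.07×10²⁶ × 0.84 / (16π × 5.67×10⁻⁸ × (390)⁴)] = 3.70×10¹⁰ m = 0.247 AU.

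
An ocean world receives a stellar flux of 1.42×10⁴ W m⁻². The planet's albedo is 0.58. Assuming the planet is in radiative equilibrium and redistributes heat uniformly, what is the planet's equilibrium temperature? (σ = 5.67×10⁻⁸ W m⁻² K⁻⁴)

T_eq ≈ 403 K

Energy balance: absorbed = emitted ⇒ πR²·S(1−A) = 4πR²·σT_eq⁴, so T_eq⁴ = S(1−A)/(4σ).
T_eq = [1.42×10⁴ × 0.42 / (4 × 5.67×10⁻⁸)]^(1/4) = (2.63×10¹⁰)^(1/4) = 403 K.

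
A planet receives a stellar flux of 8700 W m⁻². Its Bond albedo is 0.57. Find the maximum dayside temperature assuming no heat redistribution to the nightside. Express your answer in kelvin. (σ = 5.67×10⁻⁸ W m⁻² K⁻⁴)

With no redistribution each surface element balances locally: S(1−A) = σT⁴.
T = [8700 × 0.43 / 5.67×10⁻⁸]^(1/4) = (6.60×10¹⁰)^(1/4) = 507 K.

T_ss ≈ 507 K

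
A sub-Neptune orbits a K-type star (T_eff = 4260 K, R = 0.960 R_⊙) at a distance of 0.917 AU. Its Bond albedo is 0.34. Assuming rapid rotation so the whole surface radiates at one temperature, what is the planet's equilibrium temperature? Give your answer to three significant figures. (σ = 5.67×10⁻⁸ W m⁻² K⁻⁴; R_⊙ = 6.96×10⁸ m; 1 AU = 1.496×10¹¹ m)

R_⋆ = 0.960 × 6.96×10⁸ = 6.68×10⁸ m.
d = 0.917 AU = 1.37×10¹¹ m.
L = 4πR_⋆²σT_⋆⁴ = 4π(6.68×10⁸)² × 5.67×10⁻⁸ × (4260)⁴ = 1.05×10²⁶ W.
S = L/(4πd²) = 443 W m⁻².
Energy balance: absorbed = emitted ⇒ πR²·S(1−A) = 4πR²·σT_eq⁴, so T_eq⁴ = S(1−A)/(4σ).
T_eq = [443 × 0.66 / (4 × 5.67×10⁻⁸)]^(1/4) = (1.29×10⁹)^(1/4) = 189 K.

T_eq ≈ 189 K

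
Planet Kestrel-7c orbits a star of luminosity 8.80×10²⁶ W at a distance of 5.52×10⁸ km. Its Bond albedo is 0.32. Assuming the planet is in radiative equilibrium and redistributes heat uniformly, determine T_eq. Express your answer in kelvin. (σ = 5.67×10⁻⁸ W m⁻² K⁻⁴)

T_eq ≈ 162 K

d = 5.52×10⁸ km = 5.52×10¹¹ m.
Flux: S = L/(4πd²) = 8.80×10²⁶/(4π×(5.52×10¹¹)²) = 230 W m⁻².
Energy balance: absorbed = emitted ⇒ πR²·S(1−A) = 4πR²·σT_eq⁴, so T_eq⁴ = S(1−A)/(4σ).
T_eq = [230 × 0.68 / (4 × 5.67×10⁻⁸)]^(1/4) = (6.89×10⁸)^(1/4) = 162 K.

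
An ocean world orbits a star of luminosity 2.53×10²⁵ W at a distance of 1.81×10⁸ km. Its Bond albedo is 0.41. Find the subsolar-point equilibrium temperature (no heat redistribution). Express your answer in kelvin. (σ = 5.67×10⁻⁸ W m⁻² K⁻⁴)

T_ss ≈ 159 K

d = 1.81×10⁸ km = 1.81×10¹¹ m.
Flux: S = L/(4πd²) = 2.53×10²⁵/(4π×(1.81×10¹¹)²) = 61.5 W m⁻².
At the subsolar point the surface absorbs S(1−A) and emits σT⁴ per unit area — no factor of 4, since only the local patch is in balance.
T = [61.5 × 0.59 / 5.67×10⁻⁸]^(1/4) = (6.39×10⁸)^(1/4) = 159 K.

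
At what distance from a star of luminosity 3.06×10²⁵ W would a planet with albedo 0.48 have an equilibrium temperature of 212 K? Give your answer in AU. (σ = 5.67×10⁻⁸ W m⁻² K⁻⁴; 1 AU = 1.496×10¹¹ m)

From T_eq⁴ = L(1−A)/(16πσd²): d = √[L(1−A)/(16πσT_eq⁴)].
d = √[3.06×10²⁵ × 0.52 / (16π × 5.67×10⁻⁸ × (212)⁴)] = 5.26×10¹⁰ m = 0.351 AU.

d ≈ 0.351 AU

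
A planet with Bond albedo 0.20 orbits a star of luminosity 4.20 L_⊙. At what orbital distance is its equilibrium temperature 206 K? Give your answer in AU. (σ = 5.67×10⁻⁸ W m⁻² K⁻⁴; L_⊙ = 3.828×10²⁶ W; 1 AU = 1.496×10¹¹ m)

L = 4.20 × 3.828×10²⁶ = 1.61×10²⁷ W.
From T_eq⁴ = L(1−A)/(16πσd²): d = √[L(1−A)/(16πσT_eq⁴)].
d = √[1.61×10²⁷ × 0.80 / (16π × 5.67×10⁻⁸ × (206)⁴)] = 5.01×10¹¹ m = 3.35 AU.

d ≈ 3.35 AU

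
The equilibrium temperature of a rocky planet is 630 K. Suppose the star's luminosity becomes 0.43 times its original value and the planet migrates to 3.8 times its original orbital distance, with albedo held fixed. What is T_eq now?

T_eq ≈ 262 K

T_eq ∝ L^(1/4) · d^(−1/2).
T′ = 630 × 0.43^(1/4) / 3.8^(1/2) = 262 K.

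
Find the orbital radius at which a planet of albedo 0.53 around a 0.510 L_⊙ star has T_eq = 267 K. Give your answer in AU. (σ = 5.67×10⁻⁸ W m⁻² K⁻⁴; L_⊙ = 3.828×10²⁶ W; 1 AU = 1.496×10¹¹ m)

L = 0.510 × 3.828×10²⁶ = 1.95×10²⁶ W.
From T_eq⁴ = L(1−A)/(16πσd²): d = √[L(1−A)/(16πσT_eq⁴)].
d = √[1.95×10²⁶ × 0.47 / (16π × 5.67×10⁻⁸ × (267)⁴)] = 7.96×10¹⁰ m = 0.532 AU.

d ≈ 0.532 AU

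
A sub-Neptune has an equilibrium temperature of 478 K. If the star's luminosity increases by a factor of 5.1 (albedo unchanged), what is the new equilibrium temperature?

T_eq ≈ 718 K

T_eq ∝ L^(1/4) · d^(−1/2).
T′ = 478 × 5.1^(1/4) = 718 K.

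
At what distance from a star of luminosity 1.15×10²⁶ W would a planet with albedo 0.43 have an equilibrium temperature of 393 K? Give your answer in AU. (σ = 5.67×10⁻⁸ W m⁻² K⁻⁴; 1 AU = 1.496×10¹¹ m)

d ≈ 0.208 AU

From T_eq⁴ = L(1−A)/(16πσd²): d = √[L(1−A)/(16πσT_eq⁴)].
d = √[1.15×10²⁶ × 0.57 / (16π × 5.67×10⁻⁸ × (393)⁴)] = 3.11×10¹⁰ m = 0.208 AU.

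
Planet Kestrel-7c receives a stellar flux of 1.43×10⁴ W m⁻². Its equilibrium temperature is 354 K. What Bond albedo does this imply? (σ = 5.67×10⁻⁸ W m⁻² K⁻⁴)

From T_eq⁴ = S(1−A)/(4σ): 1−A = 4σT_eq⁴/S.
1−A = 4 × 5.67×10⁻⁸ × (354)⁴ / 1.43×10⁴ = 0.249.

A ≈ 0.75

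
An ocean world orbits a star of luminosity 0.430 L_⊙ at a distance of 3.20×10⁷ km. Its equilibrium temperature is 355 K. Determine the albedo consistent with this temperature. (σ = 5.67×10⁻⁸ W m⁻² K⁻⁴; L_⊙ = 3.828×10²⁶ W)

d = 3.20×10⁷ km = 3.20×10¹⁰ m.
L = 0.430 × 3.828×10²⁶ = 1.65×10²⁶ W.
Flux: S = L/(4πd²) = 1.65×10²⁶/(4π×(3.20×10¹⁰)²) = 1.28×10⁴ W m⁻².
From T_eq⁴ = S(1−A)/(4σ): 1−A = 4σT_eq⁴/S.
1−A = 4 × 5.67×10⁻⁸ × (355)⁴ / 1.28×10⁴ = 0.282.

A ≈ 0.72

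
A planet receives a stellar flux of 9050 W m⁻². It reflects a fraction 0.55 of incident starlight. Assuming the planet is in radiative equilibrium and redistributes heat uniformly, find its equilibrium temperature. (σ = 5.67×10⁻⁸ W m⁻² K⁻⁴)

Energy balance: absorbed = emitted ⇒ πR²·S(1−A) = 4πR²·σT_eq⁴, so T_eq⁴ = S(1−A)/(4σ).
T_eq = [9050 × 0.45 / (4 × 5.67×10⁻⁸)]^(1/4) = (1.80×10¹⁰)^(1/4) = 366 K.

T_eq ≈ 366 K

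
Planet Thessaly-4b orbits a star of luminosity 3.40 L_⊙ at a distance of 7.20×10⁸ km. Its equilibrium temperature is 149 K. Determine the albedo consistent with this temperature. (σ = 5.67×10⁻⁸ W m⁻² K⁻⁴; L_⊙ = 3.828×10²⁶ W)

A ≈ 0.44

d = 7.20×10⁸ km = 7.20×10¹¹ m.
L = 3.40 × 3.828×10²⁶ = 1.30×10²⁷ W.
Flux: S = L/(4πd²) = 1.30×10²⁷/(4π×(7.20×10¹¹)²) = 200 W m⁻².
From T_eq⁴ = S(1−A)/(4σ): 1−A = 4σT_eq⁴/S.
1−A = 4 × 5.67×10⁻⁸ × (149)⁴ / 200 = 0.560.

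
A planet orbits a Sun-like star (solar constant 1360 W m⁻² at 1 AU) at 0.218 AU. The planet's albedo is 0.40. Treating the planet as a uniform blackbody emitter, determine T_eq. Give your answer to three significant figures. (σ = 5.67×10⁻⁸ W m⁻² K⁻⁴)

Flux at 0.218 AU: S = 1360/0.218² = 2.86×10⁴ W m⁻².
Energy balance: absorbed = emitted ⇒ πR²·S(1−A) = 4πR²·σT_eq⁴, so T_eq⁴ = S(1−A)/(4σ).
T_eq = [2.86×10⁴ × 0.60 / (4 × 5.67×10⁻⁸)]^(1/4) = (7.57×10¹⁰)^(1/4) = 525 K.

T_eq ≈ 525 K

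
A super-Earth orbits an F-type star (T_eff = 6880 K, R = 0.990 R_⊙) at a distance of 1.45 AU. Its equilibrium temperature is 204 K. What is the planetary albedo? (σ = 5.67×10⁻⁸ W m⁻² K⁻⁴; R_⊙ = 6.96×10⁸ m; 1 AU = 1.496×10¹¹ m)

R_⋆ = 0.990 × 6.96×10⁸ = 6.89×10⁸ m.
d = 1.45 AU = 2.17×10¹¹ m.
L = 4πR_⋆²σT_⋆⁴ = 4π(6.89×10⁸)² × 5.67×10⁻⁸ × (6880)⁴ = 7.58×10²⁶ W.
S = L/(4πd²) = 1280 W m⁻².
From T_eq⁴ = S(1−A)/(4σ): 1−A = 4σT_eq⁴/S.
1−A = 4 × 5.67×10⁻⁸ × (204)⁴ / 1280 = 0.306.

A ≈ 0.69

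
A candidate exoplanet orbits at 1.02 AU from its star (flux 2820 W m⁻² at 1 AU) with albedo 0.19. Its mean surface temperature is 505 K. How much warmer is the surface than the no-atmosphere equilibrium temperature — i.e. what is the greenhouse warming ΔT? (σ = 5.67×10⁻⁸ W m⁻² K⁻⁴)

ΔT ≈ 191.3 K

S = 2820/1.02² = 2710 W m⁻².
T_eq = [S(1−A)/(4σ)]^(1/4) = [2710×0.81/(4×5.67×10⁻⁸)]^(1/4) = 313.7 K.
ΔT = T_surf − T_eq = 505 − 313.7.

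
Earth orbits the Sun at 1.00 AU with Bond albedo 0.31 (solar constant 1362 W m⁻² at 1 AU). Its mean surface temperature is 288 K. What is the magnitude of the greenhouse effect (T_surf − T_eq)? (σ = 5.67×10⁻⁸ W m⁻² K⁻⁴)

S = 1362/1.00² = 1362 W m⁻².
T_eq = [S(1−A)/(4σ)]^(1/4) = [1362×0.69/(4×5.67×10⁻⁸)]^(1/4) = 253.7 K.
ΔT = T_surf − T_eq = 288 − 253.7.

ΔT ≈ 34.3 K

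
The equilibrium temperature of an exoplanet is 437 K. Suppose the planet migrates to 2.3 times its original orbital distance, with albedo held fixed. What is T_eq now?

T_eq ≈ 288 K

T_eq ∝ L^(1/4) · d^(−1/2).
T′ = 437 / 2.3^(1/2) = 288 K.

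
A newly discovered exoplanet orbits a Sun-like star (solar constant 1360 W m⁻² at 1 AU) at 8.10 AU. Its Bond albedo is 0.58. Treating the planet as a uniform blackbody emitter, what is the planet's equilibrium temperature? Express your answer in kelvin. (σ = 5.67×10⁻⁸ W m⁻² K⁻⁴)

T_eq ≈ 78.7 K

Flux at 8.10 AU: S = 1360/8.10² = 20.7 W m⁻².
Energy balance: absorbed = emitted ⇒ πR²·S(1−A) = 4πR²·σT_eq⁴, so T_eq⁴ = S(1−A)/(4σ).
T_eq = [20.7 × 0.42 / (4 × 5.67×10⁻⁸)]^(1/4) = (3.84×10⁷)^(1/4) = 78.7 K.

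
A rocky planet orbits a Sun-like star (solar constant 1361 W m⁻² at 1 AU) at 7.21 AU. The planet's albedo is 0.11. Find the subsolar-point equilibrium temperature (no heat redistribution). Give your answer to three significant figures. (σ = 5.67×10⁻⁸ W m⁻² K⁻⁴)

Flux at 7.21 AU: S = 1361/7.21² = 26.2 W m⁻².
At the subsolar point the surface absorbs S(1−A) and emits σT⁴ per unit area — no factor of 4, since only the local patch is in balance.
T = [26.2 × 0.89 / 5.67×10⁻⁸]^(1/4) = (4.11×10⁸)^(1/4) = 142 K.

T_ss ≈ 142 K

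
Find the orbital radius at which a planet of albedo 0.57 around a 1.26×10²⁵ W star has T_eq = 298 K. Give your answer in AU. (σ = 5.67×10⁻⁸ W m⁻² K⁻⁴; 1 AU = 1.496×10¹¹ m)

d ≈ 0.104 AU

From T_eq⁴ = L(1−A)/(16πσd²): d = √[L(1−A)/(16πσT_eq⁴)].
d = √[1.26×10²⁵ × 0.43 / (16π × 5.67×10⁻⁸ × (298)⁴)] = 1.55×10¹⁰ m = 0.104 AU.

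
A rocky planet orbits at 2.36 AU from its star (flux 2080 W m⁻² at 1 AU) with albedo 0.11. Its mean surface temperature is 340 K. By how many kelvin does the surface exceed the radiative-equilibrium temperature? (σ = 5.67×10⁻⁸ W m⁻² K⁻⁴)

S = 2080/2.36² = 373.5 W m⁻².
T_eq = [S(1−A)/(4σ)]^(1/4) = [373.5×0.89/(4×5.67×10⁻⁸)]^(1/4) = 195.7 K.
ΔT = T_surf − T_eq = 340 − 195.7.

ΔT ≈ 144.3 K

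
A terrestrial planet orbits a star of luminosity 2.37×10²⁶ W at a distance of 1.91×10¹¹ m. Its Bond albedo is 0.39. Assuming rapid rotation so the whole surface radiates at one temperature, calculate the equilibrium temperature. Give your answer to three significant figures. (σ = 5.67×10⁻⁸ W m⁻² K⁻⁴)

Flux: S = L/(4πd²) = 2.37×10²⁶/(4π×(1.91×10¹¹)²) = 517 W m⁻².
Energy balance: absorbed = emitted ⇒ πR²·S(1−A) = 4πR²·σT_eq⁴, so T_eq⁴ = S(1−A)/(4σ).
T_eq = [517 × 0.61 / (4 × 5.67×10⁻⁸)]^(1/4) = (1.39×10⁹)^(1/4) = 193 K.

T_eq ≈ 193 K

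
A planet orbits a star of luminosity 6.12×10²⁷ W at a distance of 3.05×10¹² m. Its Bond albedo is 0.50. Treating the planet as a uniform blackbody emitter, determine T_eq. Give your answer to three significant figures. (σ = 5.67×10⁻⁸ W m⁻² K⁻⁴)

T_eq ≈ 104 K

Flux: S = L/(4πd²) = 6.12×10²⁷/(4π×(3.05×10¹²)²) = 52.4 W m⁻².
Energy balance: absorbed = emitted ⇒ πR²·S(1−A) = 4πR²·σT_eq⁴, so T_eq⁴ = S(1−A)/(4σ).
T_eq = [52.4 × 0.50 / (4 × 5.67×10⁻⁸)]^(1/4) = (1.15×10⁸)^(1/4) = 104 K.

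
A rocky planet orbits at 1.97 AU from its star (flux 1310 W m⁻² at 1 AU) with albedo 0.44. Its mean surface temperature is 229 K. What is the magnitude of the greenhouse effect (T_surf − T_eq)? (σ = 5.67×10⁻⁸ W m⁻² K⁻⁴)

ΔT ≈ 59.1 K

S = 1310/1.97² = 337.6 W m⁻².
T_eq = [S(1−A)/(4σ)]^(1/4) = [337.6×0.56/(4×5.67×10⁻⁸)]^(1/4) = 169.9 K.
ΔT = T_surf − T_eq = 229 − 169.9.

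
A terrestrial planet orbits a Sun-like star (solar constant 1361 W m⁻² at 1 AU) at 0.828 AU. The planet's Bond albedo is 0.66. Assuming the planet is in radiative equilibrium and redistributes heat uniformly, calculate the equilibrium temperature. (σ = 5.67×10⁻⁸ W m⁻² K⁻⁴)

T_eq ≈ 234 K

Flux at 0.828 AU: S = 1361/0.828² = 1990 W m⁻².
Energy balance: absorbed = emitted ⇒ πR²·S(1−A) = 4πR²·σT_eq⁴, so T_eq⁴ = S(1−A)/(4σ).
T_eq = [1990 × 0.34 / (4 × 5.67×10⁻⁸)]^(1/4) = (2.98×10⁹)^(1/4) = 234 K.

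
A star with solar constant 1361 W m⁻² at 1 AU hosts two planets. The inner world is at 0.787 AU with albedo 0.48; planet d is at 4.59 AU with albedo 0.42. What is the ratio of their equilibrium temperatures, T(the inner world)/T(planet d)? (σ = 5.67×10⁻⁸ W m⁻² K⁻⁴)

T₁/T₂ ≈ 2.350

T_eq = [S₀(1−A)/(4σd²)]^(1/4), so T ∝ (1−A)^(1/4) / √d.
T₁ = [1361×0.52/(4×5.67×10⁻⁸×0.787²)]^(1/4) = 266.42 K.
T₂ = [1361×0.58/(4×5.67×10⁻⁸×4.59²)]^(1/4) = 113.37 K.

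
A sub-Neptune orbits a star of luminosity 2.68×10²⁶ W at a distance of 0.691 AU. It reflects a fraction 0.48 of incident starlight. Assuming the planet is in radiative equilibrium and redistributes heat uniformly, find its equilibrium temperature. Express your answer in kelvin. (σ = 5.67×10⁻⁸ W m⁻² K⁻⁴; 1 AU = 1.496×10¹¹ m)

d = 0.691 AU = 1.03×10¹¹ m.
Flux: S = L/(4πd²) = 2.68×10²⁶/(4π×(1.03×10¹¹)²) = 2000 W m⁻².
Energy balance: absorbed = emitted ⇒ πR²·S(1−A) = 4πR²·σT_eq⁴, so T_eq⁴ = S(1−A)/(4σ).
T_eq = [2000 × 0.52 / (4 × 5.67×10⁻⁸)]^(1/4) = (4.58×10⁹)^(1/4) = 260 K.

T_eq ≈ 260 K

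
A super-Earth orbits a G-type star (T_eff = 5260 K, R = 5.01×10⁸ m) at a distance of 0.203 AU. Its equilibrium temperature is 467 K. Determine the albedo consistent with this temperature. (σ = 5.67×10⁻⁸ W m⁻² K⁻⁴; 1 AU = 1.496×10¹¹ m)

d = 0.203 AU = 3.04×10¹⁰ m.
L = 4πR_⋆²σT_⋆⁴ = 4π(5.01×10⁸)² × 5.67×10⁻⁸ × (5260)⁴ = 1.37×10²⁶ W.
S = L/(4πd²) = 1.18×10⁴ W m⁻².
From T_eq⁴ = S(1−A)/(4σ): 1−A = 4σT_eq⁴/S.
1−A = 4 × 5.67×10⁻⁸ × (467)⁴ / 1.18×10⁴ = 0.913.

A ≈ 0.09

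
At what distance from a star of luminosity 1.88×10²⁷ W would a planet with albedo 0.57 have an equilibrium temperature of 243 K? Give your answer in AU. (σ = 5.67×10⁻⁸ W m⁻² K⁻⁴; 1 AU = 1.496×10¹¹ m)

From T_eq⁴ = L(1−A)/(16πσd²): d = √[L(1−A)/(16πσT_eq⁴)].
d = √[1.88×10²⁷ × 0.43 / (16π × 5.67×10⁻⁸ × (243)⁴)] = 2.85×10¹¹ m = 1.91 AU.

d ≈ 1.91 AU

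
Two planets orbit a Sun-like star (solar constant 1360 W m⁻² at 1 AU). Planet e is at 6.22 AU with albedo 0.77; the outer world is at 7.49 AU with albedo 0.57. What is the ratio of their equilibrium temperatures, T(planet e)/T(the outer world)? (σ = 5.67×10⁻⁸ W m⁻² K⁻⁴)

T_eq = [S₀(1−A)/(4σd²)]^(1/4), so T ∝ (1−A)^(1/4) / √d.
T₁ = [1360×0.23/(4×5.67×10⁻⁸×6.22²)]^(1/4) = 77.27 K.
T₂ = [1360×0.43/(4×5.67×10⁻⁸×7.49²)]^(1/4) = 82.34 K.

T₁/T₂ ≈ 0.938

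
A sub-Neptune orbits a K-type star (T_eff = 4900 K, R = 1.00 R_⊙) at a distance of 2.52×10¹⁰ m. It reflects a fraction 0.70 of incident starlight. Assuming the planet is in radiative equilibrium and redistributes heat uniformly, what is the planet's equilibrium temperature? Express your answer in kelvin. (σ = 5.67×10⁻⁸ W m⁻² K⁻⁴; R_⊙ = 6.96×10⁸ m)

R_⋆ = 1.00 × 6.96×10⁸ = 6.96×10⁸ m.
L = 4πR_⋆²σT_⋆⁴ = 4π(6.96×10⁸)² × 5.67×10⁻⁸ × (4900)⁴ = 1.99×10²⁶ W.
S = L/(4πd²) = 2.49×10⁴ W m⁻².
Energy balance: absorbed = emitted ⇒ πR²·S(1−A) = 4πR²·σT_eq⁴, so T_eq⁴ = S(1−A)/(4σ).
T_eq = [2.49×10⁴ × 0.30 / (4 × 5.67×10⁻⁸)]^(1/4) = (3.30×10¹⁰)^(1/4) = 426 K.

T_eq ≈ 426 K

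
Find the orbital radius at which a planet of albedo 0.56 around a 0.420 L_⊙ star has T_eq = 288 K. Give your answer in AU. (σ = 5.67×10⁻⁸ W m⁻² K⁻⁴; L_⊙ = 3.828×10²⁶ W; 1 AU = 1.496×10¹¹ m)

L = 0.420 × 3.828×10²⁶ = 1.61×10²⁶ W.
From T_eq⁴ = L(1−A)/(16πσd²): d = √[L(1−A)/(16πσT_eq⁴)].
d = √[1.61×10²⁶ × 0.44 / (16π × 5.67×10⁻⁸ × (288)⁴)] = 6.01×10¹⁰ m = 0.402 AU.

d ≈ 0.402 AU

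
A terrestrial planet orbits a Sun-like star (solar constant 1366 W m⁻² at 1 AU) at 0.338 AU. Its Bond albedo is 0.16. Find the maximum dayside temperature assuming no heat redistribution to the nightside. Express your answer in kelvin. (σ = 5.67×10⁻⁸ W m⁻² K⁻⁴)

T_ss ≈ 649 K

Flux at 0.338 AU: S = 1366/0.338² = 1.20×10⁴ W m⁻².
With no redistribution each surface element balances locally: S(1−A) = σT⁴.
T = [1.20×10⁴ × 0.84 / 5.67×10⁻⁸]^(1/4) = (1.77×10¹¹)^(1/4) = 649 K.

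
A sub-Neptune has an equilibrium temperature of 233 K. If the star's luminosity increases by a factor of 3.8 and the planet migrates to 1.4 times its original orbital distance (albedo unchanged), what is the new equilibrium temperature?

T_eq ≈ 275 K

T_eq ∝ L^(1/4) · d^(−1/2).
T′ = 233 × 3.8^(1/4) / 1.4^(1/2) = 275 K.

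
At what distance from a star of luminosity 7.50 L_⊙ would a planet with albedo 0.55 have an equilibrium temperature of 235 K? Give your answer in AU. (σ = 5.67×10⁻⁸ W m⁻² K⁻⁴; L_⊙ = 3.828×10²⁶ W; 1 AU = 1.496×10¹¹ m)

d ≈ 2.58 AU

L = 7.50 × 3.828×10²⁶ = 2.87×10²⁷ W.
From T_eq⁴ = L(1−A)/(16πσd²): d = √[L(1−A)/(16πσT_eq⁴)].
d = √[2.87×10²⁷ × 0.45 / (16π × 5.67×10⁻⁸ × (235)⁴)] = 3.86×10¹¹ m = 2.58 AU.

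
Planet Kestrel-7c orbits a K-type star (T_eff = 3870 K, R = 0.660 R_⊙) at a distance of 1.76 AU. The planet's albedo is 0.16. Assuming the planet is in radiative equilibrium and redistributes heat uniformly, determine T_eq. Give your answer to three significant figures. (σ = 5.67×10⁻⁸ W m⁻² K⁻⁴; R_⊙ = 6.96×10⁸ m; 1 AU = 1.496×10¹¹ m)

T_eq ≈ 109 K

R_⋆ = 0.660 × 6.96×10⁸ = 4.59×10⁸ m.
d = 1.76 AU = 2.63×10¹¹ m.
L = 4πR_⋆²σT_⋆⁴ = 4π(4.59×10⁸)² × 5.67×10⁻⁸ × (3870)⁴ = 3.37×10²⁵ W.
S = L/(4πd²) = 38.7 W m⁻².
Energy balance: absorbed = emitted ⇒ πR²·S(1−A) = 4πR²·σT_eq⁴, so T_eq⁴ = S(1−A)/(4σ).
T_eq = [38.7 × 0.84 / (4 × 5.67×10⁻⁸)]^(1/4) = (1.43×10⁸)^(1/4) = 109 K.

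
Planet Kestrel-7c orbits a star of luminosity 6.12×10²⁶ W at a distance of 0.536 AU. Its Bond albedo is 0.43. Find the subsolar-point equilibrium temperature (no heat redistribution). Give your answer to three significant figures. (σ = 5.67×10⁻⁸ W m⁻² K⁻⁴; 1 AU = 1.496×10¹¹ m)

d = 0.536 AU = 8.02×10¹⁰ m.
Flux: S = L/(4πd²) = 6.12×10²⁶/(4π×(8.02×10¹⁰)²) = 7570 W m⁻².
At the subsolar point the surface absorbs S(1−A) and emits σT⁴ per unit area — no factor of 4, since only the local patch is in balance.
T = [7570 × 0.57 / 5.67×10⁻⁸]^(1/4) = (7.61×10¹⁰)^(1/4) = 525 K.

T_ss ≈ 525 K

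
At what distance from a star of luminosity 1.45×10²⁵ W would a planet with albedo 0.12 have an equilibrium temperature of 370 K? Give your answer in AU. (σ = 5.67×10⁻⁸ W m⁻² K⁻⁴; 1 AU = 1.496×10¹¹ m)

d ≈ 0.103 AU

From T_eq⁴ = L(1−A)/(16πσd²): d = √[L(1−A)/(16πσT_eq⁴)].
d = √[1.45×10²⁵ × 0.88 / (16π × 5.67×10⁻⁸ × (370)⁴)] = 1.55×10¹⁰ m = 0.103 AU.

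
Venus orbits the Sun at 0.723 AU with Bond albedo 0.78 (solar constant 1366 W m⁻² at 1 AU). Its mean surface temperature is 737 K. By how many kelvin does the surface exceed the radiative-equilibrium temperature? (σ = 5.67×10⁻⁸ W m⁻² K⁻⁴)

S = 1366/0.723² = 2613 W m⁻².
T_eq = [S(1−A)/(4σ)]^(1/4) = [2613×0.22/(4×5.67×10⁻⁸)]^(1/4) = 224.4 K.
ΔT = T_surf − T_eq = 737 − 224.4.

ΔT ≈ 512.6 K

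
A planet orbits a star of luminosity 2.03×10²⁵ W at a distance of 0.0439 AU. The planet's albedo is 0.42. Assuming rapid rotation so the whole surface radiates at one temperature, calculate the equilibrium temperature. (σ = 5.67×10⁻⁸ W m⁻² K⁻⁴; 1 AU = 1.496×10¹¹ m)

d = 0.0439 AU = 6.57×10⁹ m.
Flux: S = L/(4πd²) = 2.03×10²⁵/(4π×(6.57×10⁹)²) = 3.75×10⁴ W m⁻².
Energy balance: absorbed = emitted ⇒ πR²·S(1−A) = 4πR²·σT_eq⁴, so T_eq⁴ = S(1−A)/(4σ).
T_eq = [3.75×10⁴ × 0.58 / (4 × 5.67×10⁻⁸)]^(1/4) = (9.58×10¹⁰)^(1/4) = 556 K.

T_eq ≈ 556 K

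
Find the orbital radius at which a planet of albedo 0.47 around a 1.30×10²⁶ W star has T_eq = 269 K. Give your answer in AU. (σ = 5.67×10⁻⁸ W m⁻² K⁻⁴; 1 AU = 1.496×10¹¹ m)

From T_eq⁴ = L(1−A)/(16πσd²): d = √[L(1−A)/(16πσT_eq⁴)].
d = √[1.30×10²⁶ × 0.53 / (16π × 5.67×10⁻⁸ × (269)⁴)] = 6.79×10¹⁰ m = 0.454 AU.

d ≈ 0.454 AU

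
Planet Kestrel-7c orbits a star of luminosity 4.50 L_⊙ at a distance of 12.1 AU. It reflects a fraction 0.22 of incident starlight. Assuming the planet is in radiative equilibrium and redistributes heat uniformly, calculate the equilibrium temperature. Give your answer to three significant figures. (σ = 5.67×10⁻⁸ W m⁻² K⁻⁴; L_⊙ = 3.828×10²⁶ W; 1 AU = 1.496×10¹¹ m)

T_eq ≈ 110 K

d = 12.1 AU = 1.81×10¹² m.
L = 4.50 × 3.828×10²⁶ = 1.72×10²⁷ W.
Flux: S = L/(4πd²) = 1.72×10²⁷/(4π×(1.81×10¹²)²) = 41.8 W m⁻².
Energy balance: absorbed = emitted ⇒ πR²·S(1−A) = 4πR²·σT_eq⁴, so T_eq⁴ = S(1−A)/(4σ).
T_eq = [41.8 × 0.78 / (4 × 5.67×10⁻⁸)]^(1/4) = (1.44×10⁸)^(1/4) = 110 K.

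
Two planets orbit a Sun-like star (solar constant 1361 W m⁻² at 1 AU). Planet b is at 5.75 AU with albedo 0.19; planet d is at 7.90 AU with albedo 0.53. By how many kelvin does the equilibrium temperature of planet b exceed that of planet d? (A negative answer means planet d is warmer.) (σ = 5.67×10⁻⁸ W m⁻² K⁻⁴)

ΔT ≈ 28.1 K

T_eq = [S₀(1−A)/(4σd²)]^(1/4), so T ∝ (1−A)^(1/4) / √d.
T₁ = [1361×0.81/(4×5.67×10⁻⁸×5.75²)]^(1/4) = 110.11 K.
T₂ = [1361×0.47/(4×5.67×10⁻⁸×7.90²)]^(1/4) = 81.99 K.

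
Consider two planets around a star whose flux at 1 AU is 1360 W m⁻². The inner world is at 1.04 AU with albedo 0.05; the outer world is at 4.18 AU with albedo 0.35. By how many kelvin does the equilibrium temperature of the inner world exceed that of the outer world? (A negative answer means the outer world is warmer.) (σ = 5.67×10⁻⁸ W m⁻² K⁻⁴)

T_eq = [S₀(1−A)/(4σd²)]^(1/4), so T ∝ (1−A)^(1/4) / √d.
T₁ = [1360×0.95/(4×5.67×10⁻⁸×1.04²)]^(1/4) = 269.39 K.
T₂ = [1360×0.65/(4×5.67×10⁻⁸×4.18²)]^(1/4) = 122.21 K.

ΔT ≈ 147.2 K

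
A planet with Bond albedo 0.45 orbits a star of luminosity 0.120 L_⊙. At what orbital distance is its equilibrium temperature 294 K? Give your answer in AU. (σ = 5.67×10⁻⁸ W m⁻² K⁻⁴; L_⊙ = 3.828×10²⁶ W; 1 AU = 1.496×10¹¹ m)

L = 0.120 × 3.828×10²⁶ = 4.59×10²⁵ W.
From T_eq⁴ = L(1−A)/(16πσd²): d = √[L(1−A)/(16πσT_eq⁴)].
d = √[4.59×10²⁵ × 0.55 / (16π × 5.67×10⁻⁸ × (294)⁴)] = 3.44×10¹⁰ m = 0.230 AU.

d ≈ 0.230 AU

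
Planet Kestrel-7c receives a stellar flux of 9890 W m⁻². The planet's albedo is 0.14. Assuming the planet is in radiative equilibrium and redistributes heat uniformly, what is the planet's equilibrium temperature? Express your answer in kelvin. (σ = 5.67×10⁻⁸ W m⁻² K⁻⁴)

Energy balance: absorbed = emitted ⇒ πR²·S(1−A) = 4πR²·σT_eq⁴, so T_eq⁴ = S(1−A)/(4σ).
T_eq = [9890 × 0.86 / (4 × 5.67×10⁻⁸)]^(1/4) = (3.75×10¹⁰)^(1/4) = 440 K.

T_eq ≈ 440 K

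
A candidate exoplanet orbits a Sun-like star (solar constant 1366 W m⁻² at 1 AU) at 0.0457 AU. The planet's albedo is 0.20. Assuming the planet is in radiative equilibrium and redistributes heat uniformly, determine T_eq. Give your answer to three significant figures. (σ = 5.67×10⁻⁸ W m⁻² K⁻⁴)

Flux at 0.0457 AU: S = 1366/0.0457² = 6.54×10⁵ W m⁻².
Energy balance: absorbed = emitted ⇒ πR²·S(1−A) = 4πR²·σT_eq⁴, so T_eq⁴ = S(1−A)/(4σ).
T_eq = [6.54×10⁵ × 0.80 / (4 × 5.67×10⁻⁸)]^(1/4) = (2.31×10¹²)^(1/4) = 1230 K.

T_eq ≈ 1230 K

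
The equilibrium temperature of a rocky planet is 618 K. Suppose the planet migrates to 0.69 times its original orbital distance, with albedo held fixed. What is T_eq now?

T_eq ≈ 744 K

T_eq ∝ L^(1/4) · d^(−1/2).
T′ = 618 / 0.69^(1/2) = 744 K.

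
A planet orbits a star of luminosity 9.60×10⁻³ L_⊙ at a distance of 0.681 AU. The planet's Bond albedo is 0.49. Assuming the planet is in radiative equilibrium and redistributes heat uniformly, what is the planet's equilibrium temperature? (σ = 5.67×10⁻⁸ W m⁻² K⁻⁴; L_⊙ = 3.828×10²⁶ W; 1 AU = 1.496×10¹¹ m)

T_eq ≈ 89.2 K

d = 0.681 AU = 1.02×10¹¹ m.
L = 9.60×10⁻³ × 3.828×10²⁶ = 3.67×10²⁴ W.
Flux: S = L/(4πd²) = 3.67×10²⁴/(4π×(1.02×10¹¹)²) = 28.2 W m⁻².
Energy balance: absorbed = emitted ⇒ πR²·S(1−A) = 4πR²·σT_eq⁴, so T_eq⁴ = S(1−A)/(4σ).
T_eq = [28.2 × 0.51 / (4 × 5.67×10⁻⁸)]^(1/4) = (6.34×10⁷)^(1/4) = 89.2 K.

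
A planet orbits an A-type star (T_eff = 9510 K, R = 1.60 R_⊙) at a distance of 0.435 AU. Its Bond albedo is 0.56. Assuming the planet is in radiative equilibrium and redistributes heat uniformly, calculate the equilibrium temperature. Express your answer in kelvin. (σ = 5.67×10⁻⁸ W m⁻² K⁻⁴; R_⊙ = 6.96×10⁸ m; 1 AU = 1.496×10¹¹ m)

R_⋆ = 1.60 × 6.96×10⁸ = 1.11×10⁹ m.
d = 0.435 AU = 6.51×10¹⁰ m.
L = 4πR_⋆²σT_⋆⁴ = 4π(1.11×10⁹)² × 5.67×10⁻⁸ × (9510)⁴ = 7.23×10²⁷ W.
S = L/(4πd²) = 1.36×10⁵ W m⁻².
Energy balance: absorbed = emitted ⇒ πR²·S(1−A) = 4πR²·σT_eq⁴, so T_eq⁴ = S(1−A)/(4σ).
T_eq = [1.36×10⁵ × 0.44 / (4 × 5.67×10⁻⁸)]^(1/4) = (2.63×10¹¹)^(1/4) = 716 K.

T_eq ≈ 716 K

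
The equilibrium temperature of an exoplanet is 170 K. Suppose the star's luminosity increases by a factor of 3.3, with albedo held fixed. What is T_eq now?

T_eq ∝ L^(1/4) · d^(−1/2).
T′ = 170 × 3.3^(1/4) = 229 K.

T_eq ≈ 229 K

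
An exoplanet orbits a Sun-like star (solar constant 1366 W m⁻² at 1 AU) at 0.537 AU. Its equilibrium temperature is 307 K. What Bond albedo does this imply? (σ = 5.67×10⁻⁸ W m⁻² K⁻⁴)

Flux at 0.537 AU: S = 1366/0.537² = 4740 W m⁻².
From T_eq⁴ = S(1−A)/(4σ): 1−A = 4σT_eq⁴/S.
1−A = 4 × 5.67×10⁻⁸ × (307)⁴ / 4740 = 0.425.

A ≈ 0.57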